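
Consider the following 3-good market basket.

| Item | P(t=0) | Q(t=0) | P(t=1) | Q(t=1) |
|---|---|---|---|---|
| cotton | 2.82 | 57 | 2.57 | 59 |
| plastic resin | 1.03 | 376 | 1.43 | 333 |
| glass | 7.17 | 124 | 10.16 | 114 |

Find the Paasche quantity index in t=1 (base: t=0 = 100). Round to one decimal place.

91.9

Paasche quantity index uses current-period prices as weights.
ΣP(t=1)·Q(t=1) = 2.57×59 + 1.43×333 + 10.16×114 = 151.63 + 476.19 + 1158.24 = 1786.06
ΣP(t=1)·Q(t=0) = 2.57×57 + 1.43×376 + 10.16×124 = 146.49 + 537.68 + 1259.84 = 1944.01
Index = 1786.06 / 1944.01 × 100 = 91.8750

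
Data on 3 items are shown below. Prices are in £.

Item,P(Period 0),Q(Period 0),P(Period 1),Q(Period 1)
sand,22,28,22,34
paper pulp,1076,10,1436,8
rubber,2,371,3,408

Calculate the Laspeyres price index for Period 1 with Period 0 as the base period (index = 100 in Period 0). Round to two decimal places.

132.77

Laspeyres price index uses base-period quantities as weights.
ΣP(Period 1)·Q(Period 0) = 22×28 + 1436×10 + 3×371 = 616 + 14360 + 1113 = 16089
ΣP(Period 0)·Q(Period 0) = 22×28 + 1076×10 + 2×371 = 616 + 10760 + 742 = 12118
Index = 16089 / 12118 × 100 = 132.7694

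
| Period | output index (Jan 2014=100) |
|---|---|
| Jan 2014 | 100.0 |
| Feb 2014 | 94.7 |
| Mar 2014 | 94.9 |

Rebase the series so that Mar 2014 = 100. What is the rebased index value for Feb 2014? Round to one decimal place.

Rebased(Feb 2014) = 94.7 / 94.9 × 100 = 99.7893

99.8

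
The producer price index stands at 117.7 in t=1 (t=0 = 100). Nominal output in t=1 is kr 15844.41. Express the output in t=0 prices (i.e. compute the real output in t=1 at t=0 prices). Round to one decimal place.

Real = Nominal ÷ (Index/100) = 15844.41 ÷ (117.7/100)
     = 15844.41 ÷ 1.177 = 13461.6907

13461.7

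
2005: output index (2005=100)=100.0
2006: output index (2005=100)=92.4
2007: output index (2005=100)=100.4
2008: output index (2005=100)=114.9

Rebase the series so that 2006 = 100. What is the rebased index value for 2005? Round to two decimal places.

Rebased(2005) = 100.0 / 92.4 × 100 = 108.2251

108.23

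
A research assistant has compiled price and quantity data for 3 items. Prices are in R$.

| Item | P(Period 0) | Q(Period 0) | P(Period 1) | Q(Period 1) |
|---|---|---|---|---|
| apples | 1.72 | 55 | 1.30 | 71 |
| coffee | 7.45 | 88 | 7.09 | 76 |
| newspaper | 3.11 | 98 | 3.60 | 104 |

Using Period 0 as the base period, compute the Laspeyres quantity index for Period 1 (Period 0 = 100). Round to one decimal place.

95.9

Laspeyres quantity index uses base-period prices as weights.
ΣP(Period 0)·Q(Period 1) = 1.72×71 + 7.45×76 + 3.11×104 = 122.12 + 566.2 + 323.44 = 1011.76
ΣP(Period 0)·Q(Period 0) = 1.72×55 + 7.45×88 + 3.11×98 = 94.6 + 655.6 + 304.78 = 1054.98
Index = 1011.76 / 1054.98 × 100 = 95.9032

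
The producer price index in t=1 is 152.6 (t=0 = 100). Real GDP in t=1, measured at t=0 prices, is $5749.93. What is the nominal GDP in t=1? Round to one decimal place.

8774.4

Nominal = Real × (Index/100) = 5749.93 × (152.6/100)
        = 5749.93 × 1.526 = 8774.3932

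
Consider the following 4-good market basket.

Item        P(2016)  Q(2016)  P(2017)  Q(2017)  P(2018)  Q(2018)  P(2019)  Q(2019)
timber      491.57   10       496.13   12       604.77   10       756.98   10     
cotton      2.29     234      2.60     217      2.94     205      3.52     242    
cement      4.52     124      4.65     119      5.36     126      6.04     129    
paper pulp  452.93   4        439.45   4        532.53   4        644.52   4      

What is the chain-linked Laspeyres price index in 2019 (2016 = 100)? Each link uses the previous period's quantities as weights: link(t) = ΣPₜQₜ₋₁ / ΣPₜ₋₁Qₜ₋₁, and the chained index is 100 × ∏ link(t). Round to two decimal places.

150.08

Link 2016→2017:
ΣP(2017)Q(2016) = 496.13×10 + 2.60×234 + 4.65×124 + 439.45×4 = 4961.3 + 608.4 + 576.6 + 1757.8 = 7904.1
ΣP(2016)Q(2016) = 491.57×10 + 2.29×234 + 4.52×124 + 452.93×4 = 4915.7 + 535.86 + 560.48 + 1811.72 = 7823.76
link = 7904.1/7823.76 = 1.010269
Link 2017→2018:
ΣP(2018)Q(2017) = 604.77×12 + 2.94×217 + 5.36×119 + 532.53×4 = 7257.24 + 637.98 + 637.84 + 2130.12 = 10663.18
ΣP(2017)Q(2017) = 496.13×12 + 2.60×217 + 4.65×119 + 439.45×4 = 5953.56 + 564.2 + 553.35 + 1757.8 = 8828.91
link = 10663.18/8828.91 = 1.207757
Link 2018→2019:
ΣP(2019)Q(2018) = 756.98×10 + 3.52×205 + 6.04×126 + 644.52×4 = 7569.8 + 721.6 + 761.04 + 2578.08 = 11630.52
ΣP(2018)Q(2018) = 604.77×10 + 2.94×205 + 5.36×126 + 532.53×4 = 6047.7 + 602.7 + 675.36 + 2130.12 = 9455.88
link = 11630.52/9455.88 = 1.229978
Chained index = 100 × 1.010269 × 1.207757 × 1.229978 = 150.0769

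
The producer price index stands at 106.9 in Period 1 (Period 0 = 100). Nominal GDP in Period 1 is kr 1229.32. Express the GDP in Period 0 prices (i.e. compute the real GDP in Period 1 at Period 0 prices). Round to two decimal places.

Real = Nominal ÷ (Index/100) = 1229.32 ÷ (106.9/100)
     = 1229.32 ÷ 1.069 = 1149.9719

1149.97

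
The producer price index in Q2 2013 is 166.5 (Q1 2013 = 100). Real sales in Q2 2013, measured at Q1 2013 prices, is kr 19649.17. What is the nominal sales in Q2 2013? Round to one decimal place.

Nominal = Real × (Index/100) = 19649.17 × (166.5/100)
        = 19649.17 × 1.665 = 32715.8680

32715.9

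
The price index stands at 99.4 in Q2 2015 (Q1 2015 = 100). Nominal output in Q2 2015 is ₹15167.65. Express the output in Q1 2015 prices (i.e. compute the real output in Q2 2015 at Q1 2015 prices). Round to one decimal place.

15259.2

Real = Nominal ÷ (Index/100) = 15167.65 ÷ (99.4/100)
     = 15167.65 ÷ 0.994 = 15259.2052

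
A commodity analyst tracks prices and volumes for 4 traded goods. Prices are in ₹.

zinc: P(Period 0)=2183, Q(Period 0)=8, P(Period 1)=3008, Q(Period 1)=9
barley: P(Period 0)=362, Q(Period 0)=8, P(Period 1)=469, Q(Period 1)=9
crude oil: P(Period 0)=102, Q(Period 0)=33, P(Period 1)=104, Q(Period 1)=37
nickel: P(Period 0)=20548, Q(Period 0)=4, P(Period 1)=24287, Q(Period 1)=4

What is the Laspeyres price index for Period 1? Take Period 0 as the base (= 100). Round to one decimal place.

Laspeyres price index uses base-period quantities as weights.
ΣP(Period 1)·Q(Period 0) = 3008×8 + 469×8 + 104×33 + 24287×4 = 24064 + 3752 + 3432 + 97148 = 128396
ΣP(Period 0)·Q(Period 0) = 2183×8 + 362×8 + 102×33 + 20548×4 = 17464 + 2896 + 3366 + 82192 = 105918
Index = 128396 / 105918 × 100 = 121.2221

121.2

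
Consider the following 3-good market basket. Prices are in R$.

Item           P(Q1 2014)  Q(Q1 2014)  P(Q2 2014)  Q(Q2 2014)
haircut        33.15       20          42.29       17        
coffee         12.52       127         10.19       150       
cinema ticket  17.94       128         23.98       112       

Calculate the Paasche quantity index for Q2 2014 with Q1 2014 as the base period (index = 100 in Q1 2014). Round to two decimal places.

94.70

Paasche quantity index uses current-period prices as weights.
ΣP(Q2 2014)·Q(Q2 2014) = 42.29×17 + 10.19×150 + 23.98×112 = 718.93 + 1528.5 + 2685.76 = 4933.19
ΣP(Q2 2014)·Q(Q1 2014) = 42.29×20 + 10.19×127 + 23.98×128 = 845.8 + 1294.13 + 3069.44 = 5209.37
Index = 4933.19 / 5209.37 × 100 = 94.6984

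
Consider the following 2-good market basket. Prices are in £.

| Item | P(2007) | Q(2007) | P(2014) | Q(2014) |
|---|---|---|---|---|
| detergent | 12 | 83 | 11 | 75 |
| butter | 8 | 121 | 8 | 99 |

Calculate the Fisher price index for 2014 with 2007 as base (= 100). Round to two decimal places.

Laspeyres component (base-period weights):
ΣP(2014)Q(2007) = 11×83 + 8×121 = 913 + 968 = 1881
ΣP(2007)Q(2007) = 12×83 + 8×121 = 996 + 968 = 1964
L = 1881 / 1964 × 100 = 95.7739
Paasche component (current-period weights):
ΣP(2014)Q(2014) = 11×75 + 8×99 = 825 + 792 = 1617
ΣP(2007)Q(2014) = 12×75 + 8×99 = 900 + 792 = 1692
P = 1617 / 1692 × 100 = 95.5674
Fisher = √(L × P) = √(95.7739 × 95.5674) = 95.6706

95.67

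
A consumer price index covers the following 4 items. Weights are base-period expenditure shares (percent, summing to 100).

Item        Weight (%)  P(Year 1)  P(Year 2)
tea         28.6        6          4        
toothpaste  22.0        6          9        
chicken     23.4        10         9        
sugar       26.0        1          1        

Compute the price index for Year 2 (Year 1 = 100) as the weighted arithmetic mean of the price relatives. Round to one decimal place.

99.1

tea: 28.6 × (4/6) = 28.6 × 0.666667 = 19.0667
toothpaste: 22.0 × (9/6) = 22.0 × 1.500000 = 33.0000
chicken: 23.4 × (9/10) = 23.4 × 0.900000 = 21.0600
sugar: 26.0 × (1/1) = 26.0 × 1.000000 = 26.0000
Index = Σ wᵢ·(p₁ᵢ/p₀ᵢ) = 19.0667 + 33.0000 + 21.0600 + 26.0000 = 99.1267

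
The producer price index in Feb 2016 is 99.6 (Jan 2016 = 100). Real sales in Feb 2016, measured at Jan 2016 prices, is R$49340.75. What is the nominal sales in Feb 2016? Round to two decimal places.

Nominal = Real × (Index/100) = 49340.75 × (99.6/100)
        = 49340.75 × 0.996 = 49143.3870

49143.39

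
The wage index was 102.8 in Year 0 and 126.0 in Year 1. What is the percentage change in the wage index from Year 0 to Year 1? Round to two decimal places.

22.57%

Change = (126.0 − 102.8) / 102.8 × 100
       = 23.2 / 102.8 × 100 = 22.5681%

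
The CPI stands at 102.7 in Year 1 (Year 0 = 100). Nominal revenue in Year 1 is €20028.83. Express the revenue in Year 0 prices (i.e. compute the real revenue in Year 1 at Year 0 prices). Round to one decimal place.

Real = Nominal ÷ (Index/100) = 20028.83 ÷ (102.7/100)
     = 20028.83 ÷ 1.027 = 19502.2687

19502.3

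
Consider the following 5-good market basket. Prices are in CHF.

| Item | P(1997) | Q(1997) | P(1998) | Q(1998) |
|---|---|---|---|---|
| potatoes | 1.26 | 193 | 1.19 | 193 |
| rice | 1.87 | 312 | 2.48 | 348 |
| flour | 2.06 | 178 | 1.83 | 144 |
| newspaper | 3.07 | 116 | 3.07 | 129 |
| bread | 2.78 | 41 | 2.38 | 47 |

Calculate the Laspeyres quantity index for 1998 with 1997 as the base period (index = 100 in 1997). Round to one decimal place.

103.2

Laspeyres quantity index uses base-period prices as weights.
ΣP(1997)·Q(1998) = 1.26×193 + 1.87×348 + 2.06×144 + 3.07×129 + 2.78×47 = 243.18 + 650.76 + 296.64 + 396.03 + 130.66 = 1717.27
ΣP(1997)·Q(1997) = 1.26×193 + 1.87×312 + 2.06×178 + 3.07×116 + 2.78×41 = 243.18 + 583.44 + 366.68 + 356.12 + 113.98 = 1663.4
Index = 1717.27 / 1663.4 × 100 = 103.2385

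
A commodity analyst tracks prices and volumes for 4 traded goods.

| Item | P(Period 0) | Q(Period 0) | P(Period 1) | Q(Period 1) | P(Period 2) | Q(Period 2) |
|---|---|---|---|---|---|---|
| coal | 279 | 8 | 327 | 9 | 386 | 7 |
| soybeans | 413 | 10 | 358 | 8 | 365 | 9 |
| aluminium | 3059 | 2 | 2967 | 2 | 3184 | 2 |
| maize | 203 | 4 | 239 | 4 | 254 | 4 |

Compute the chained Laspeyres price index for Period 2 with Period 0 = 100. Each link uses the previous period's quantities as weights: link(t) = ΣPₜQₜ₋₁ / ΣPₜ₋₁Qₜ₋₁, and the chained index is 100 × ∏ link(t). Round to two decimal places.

106.83

Link Period 0→Period 1:
ΣP(Period 1)Q(Period 0) = 327×8 + 358×10 + 2967×2 + 239×4 = 2616 + 3580 + 5934 + 956 = 13086
ΣP(Period 0)Q(Period 0) = 279×8 + 413×10 + 3059×2 + 203×4 = 2232 + 4130 + 6118 + 812 = 13292
link = 13086/13292 = 0.984502
Link Period 1→Period 2:
ΣP(Period 2)Q(Period 1) = 386×9 + 365×8 + 3184×2 + 254×4 = 3474 + 2920 + 6368 + 1016 = 13778
ΣP(Period 1)Q(Period 1) = 327×9 + 358×8 + 2967×2 + 239×4 = 2943 + 2864 + 5934 + 956 = 12697
link = 13778/12697 = 1.085138
Chained index = 100 × 0.984502 × 1.085138 = 106.8321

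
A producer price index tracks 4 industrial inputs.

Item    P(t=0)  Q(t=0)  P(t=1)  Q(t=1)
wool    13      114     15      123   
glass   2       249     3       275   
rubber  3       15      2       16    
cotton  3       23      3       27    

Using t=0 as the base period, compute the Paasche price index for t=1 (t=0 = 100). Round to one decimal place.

Paasche price index uses current-period quantities as weights.
ΣP(t=1)·Q(t=1) = 15×123 + 3×275 + 2×16 + 3×27 = 1845 + 825 + 32 + 81 = 2783
ΣP(t=0)·Q(t=1) = 13×123 + 2×275 + 3×16 + 3×27 = 1599 + 550 + 48 + 81 = 2278
Index = 2783 / 2278 × 100 = 122.1686

122.2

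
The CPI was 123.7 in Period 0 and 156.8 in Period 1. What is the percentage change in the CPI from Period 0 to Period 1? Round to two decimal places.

Change = (156.8 − 123.7) / 123.7 × 100
       = 33.1 / 123.7 × 100 = 26.7583%

26.76%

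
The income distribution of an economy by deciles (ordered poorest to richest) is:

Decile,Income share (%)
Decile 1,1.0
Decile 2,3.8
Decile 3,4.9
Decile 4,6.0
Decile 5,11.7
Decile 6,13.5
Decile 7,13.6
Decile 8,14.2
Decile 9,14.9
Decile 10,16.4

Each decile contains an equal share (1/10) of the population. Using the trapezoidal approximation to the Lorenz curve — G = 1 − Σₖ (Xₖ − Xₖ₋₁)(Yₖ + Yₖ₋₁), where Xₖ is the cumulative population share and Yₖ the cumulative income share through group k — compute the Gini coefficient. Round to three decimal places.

Cumulative income shares Yₖ: 0.0100, 0.0480, 0.0970, 0.1570, 0.2740, 0.4090, 0.5450, 0.6870, 0.8360, 1.0000
Σ (Xₖ−Xₖ₋₁)(Yₖ+Yₖ₋₁) = (1/10)(0.0100+0.0000) + (1/10)(0.0480+0.0100) + (1/10)(0.0970+0.0480) + (1/10)(0.1570+0.0970) + (1/10)(0.2740+0.1570) + (1/10)(0.4090+0.2740) + (1/10)(0.5450+0.4090) + (1/10)(0.6870+0.5450) + (1/10)(0.8360+0.6870) + (1/10)(1.0000+0.8360)
  = 0.0010 + 0.0058 + 0.0145 + 0.0254 + 0.0431 + 0.0683 + 0.0954 + 0.1232 + 0.1523 + 0.1836 = 0.7126
G = 1 − 0.7126 = 0.2874

0.287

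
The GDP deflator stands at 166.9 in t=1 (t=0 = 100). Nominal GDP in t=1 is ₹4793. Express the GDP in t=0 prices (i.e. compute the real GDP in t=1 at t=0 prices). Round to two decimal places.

2871.78

Real = Nominal ÷ (Index/100) = 4793 ÷ (166.9/100)
     = 4793 ÷ 1.669 = 2871.7795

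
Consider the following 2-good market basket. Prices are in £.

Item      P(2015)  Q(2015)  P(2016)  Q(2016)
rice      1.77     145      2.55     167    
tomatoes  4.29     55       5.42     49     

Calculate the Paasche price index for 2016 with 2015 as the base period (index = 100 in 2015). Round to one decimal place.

Paasche price index uses current-period quantities as weights.
ΣP(2016)·Q(2016) = 2.55×167 + 5.42×49 = 425.85 + 265.58 = 691.43
ΣP(2015)·Q(2016) = 1.77×167 + 4.29×49 = 295.59 + 210.21 = 505.8
Index = 691.43 / 505.8 × 100 = 136.7003

136.7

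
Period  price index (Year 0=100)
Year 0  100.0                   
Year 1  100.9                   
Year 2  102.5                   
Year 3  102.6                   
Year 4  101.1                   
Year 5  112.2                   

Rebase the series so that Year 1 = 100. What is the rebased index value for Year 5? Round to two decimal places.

Rebased(Year 5) = 112.2 / 100.9 × 100 = 111.1992

111.20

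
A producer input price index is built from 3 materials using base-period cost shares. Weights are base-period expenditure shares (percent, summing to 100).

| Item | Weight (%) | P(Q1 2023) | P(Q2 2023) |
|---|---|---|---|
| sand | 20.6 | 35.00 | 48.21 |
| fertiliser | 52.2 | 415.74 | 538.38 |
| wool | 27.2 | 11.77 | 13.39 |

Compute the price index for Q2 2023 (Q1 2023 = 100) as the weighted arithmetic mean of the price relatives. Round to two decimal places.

sand: 20.6 × (48.21/35.00) = 20.6 × 1.377429 = 28.3750
fertiliser: 52.2 × (538.38/415.74) = 52.2 × 1.294992 = 67.5986
wool: 27.2 × (13.39/11.77) = 27.2 × 1.137638 = 30.9438
Index = Σ wᵢ·(p₁ᵢ/p₀ᵢ) = 28.3750 + 67.5986 + 30.9438 = 126.9174

126.92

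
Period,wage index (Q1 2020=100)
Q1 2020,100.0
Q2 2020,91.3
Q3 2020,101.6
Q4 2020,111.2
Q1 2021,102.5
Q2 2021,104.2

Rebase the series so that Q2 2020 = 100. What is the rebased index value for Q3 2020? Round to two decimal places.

Rebased(Q3 2020) = 101.6 / 91.3 × 100 = 111.2815

111.28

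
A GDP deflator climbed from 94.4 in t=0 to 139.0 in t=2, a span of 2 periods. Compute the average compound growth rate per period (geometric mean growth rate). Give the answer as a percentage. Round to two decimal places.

Growth factor = (139.0/94.4)^(1/2) = (1.472458)^(1/2) = 1.213449
Growth rate = 1.213449 − 1 = 0.213449 = 21.3449%

21.34%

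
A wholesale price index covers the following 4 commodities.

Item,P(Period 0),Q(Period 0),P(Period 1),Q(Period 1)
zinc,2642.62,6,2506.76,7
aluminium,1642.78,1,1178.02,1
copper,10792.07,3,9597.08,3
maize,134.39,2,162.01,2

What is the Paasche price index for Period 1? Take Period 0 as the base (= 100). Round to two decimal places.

Paasche price index uses current-period quantities as weights.
ΣP(Period 1)·Q(Period 1) = 2506.76×7 + 1178.02×1 + 9597.08×3 + 162.01×2 = 17547.32 + 1178.02 + 28791.24 + 324.02 = 47840.6
ΣP(Period 0)·Q(Period 1) = 2642.62×7 + 1642.78×1 + 10792.07×3 + 134.39×2 = 18498.34 + 1642.78 + 32376.21 + 268.78 = 52786.11
Index = 47840.6 / 52786.11 × 100 = 90.6310

90.63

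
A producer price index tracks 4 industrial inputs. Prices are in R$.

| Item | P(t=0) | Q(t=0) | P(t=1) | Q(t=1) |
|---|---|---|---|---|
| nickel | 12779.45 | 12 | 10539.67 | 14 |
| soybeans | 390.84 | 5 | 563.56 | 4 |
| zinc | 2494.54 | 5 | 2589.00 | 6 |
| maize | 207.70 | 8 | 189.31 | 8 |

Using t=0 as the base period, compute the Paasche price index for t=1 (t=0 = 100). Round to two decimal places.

84.65

Paasche price index uses current-period quantities as weights.
ΣP(t=1)·Q(t=1) = 10539.67×14 + 563.56×4 + 2589.00×6 + 189.31×8 = 147555.38 + 2254.24 + 15534 + 1514.48 = 166858.1
ΣP(t=0)·Q(t=1) = 12779.45×14 + 390.84×4 + 2494.54×6 + 207.70×8 = 178912.3 + 1563.36 + 14967.24 + 1661.6 = 197104.5
Index = 166858.1 / 197104.5 × 100 = 84.6546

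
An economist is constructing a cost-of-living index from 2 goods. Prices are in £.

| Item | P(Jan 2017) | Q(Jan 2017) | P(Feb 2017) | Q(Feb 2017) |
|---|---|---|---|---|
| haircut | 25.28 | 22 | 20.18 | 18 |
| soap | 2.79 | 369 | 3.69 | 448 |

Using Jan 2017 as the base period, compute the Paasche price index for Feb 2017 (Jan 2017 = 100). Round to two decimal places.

Paasche price index uses current-period quantities as weights.
ΣP(Feb 2017)·Q(Feb 2017) = 20.18×18 + 3.69×448 = 363.24 + 1653.12 = 2016.36
ΣP(Jan 2017)·Q(Feb 2017) = 25.28×18 + 2.79×448 = 455.04 + 1249.92 = 1704.96
Index = 2016.36 / 1704.96 × 100 = 118.2644

118.26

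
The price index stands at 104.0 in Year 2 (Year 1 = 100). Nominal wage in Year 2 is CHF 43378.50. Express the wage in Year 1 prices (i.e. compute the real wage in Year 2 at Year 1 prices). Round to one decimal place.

41710.1

Real = Nominal ÷ (Index/100) = 43378.50 ÷ (104.0/100)
     = 43378.50 ÷ 1.040 = 41710.0962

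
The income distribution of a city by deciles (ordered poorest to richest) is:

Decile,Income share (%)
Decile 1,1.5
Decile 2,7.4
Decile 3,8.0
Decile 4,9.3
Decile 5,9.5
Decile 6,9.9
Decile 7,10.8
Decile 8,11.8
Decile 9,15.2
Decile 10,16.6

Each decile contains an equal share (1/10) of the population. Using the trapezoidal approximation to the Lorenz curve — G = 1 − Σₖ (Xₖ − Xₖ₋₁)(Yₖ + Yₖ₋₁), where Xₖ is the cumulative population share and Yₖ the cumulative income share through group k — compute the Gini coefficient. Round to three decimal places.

0.214

Cumulative income shares Yₖ: 0.0150, 0.0890, 0.1690, 0.2620, 0.3570, 0.4560, 0.5640, 0.6820, 0.8340, 1.0000
Σ (Xₖ−Xₖ₋₁)(Yₖ+Yₖ₋₁) = (1/10)(0.0150+0.0000) + (1/10)(0.0890+0.0150) + (1/10)(0.1690+0.0890) + (1/10)(0.2620+0.1690) + (1/10)(0.3570+0.2620) + (1/10)(0.4560+0.3570) + (1/10)(0.5640+0.4560) + (1/10)(0.6820+0.5640) + (1/10)(0.8340+0.6820) + (1/10)(1.0000+0.8340)
  = 0.0015 + 0.0104 + 0.0258 + 0.0431 + 0.0619 + 0.0813 + 0.1020 + 0.1246 + 0.1516 + 0.1834 = 0.7856
G = 1 − 0.7856 = 0.2144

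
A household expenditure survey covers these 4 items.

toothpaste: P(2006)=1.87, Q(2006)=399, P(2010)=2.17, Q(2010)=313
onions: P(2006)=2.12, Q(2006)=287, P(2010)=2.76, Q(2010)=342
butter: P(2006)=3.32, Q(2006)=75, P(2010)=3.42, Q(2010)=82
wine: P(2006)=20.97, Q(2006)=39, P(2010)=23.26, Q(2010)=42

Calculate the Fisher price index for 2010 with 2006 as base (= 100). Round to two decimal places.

116.73

Laspeyres component (base-period weights):
ΣP(2010)Q(2006) = 2.17×399 + 2.76×287 + 3.42×75 + 23.26×39 = 865.83 + 792.12 + 256.5 + 907.14 = 2821.59
ΣP(2006)Q(2006) = 1.87×399 + 2.12×287 + 3.32×75 + 20.97×39 = 746.13 + 608.44 + 249 + 817.83 = 2421.4
L = 2821.59 / 2421.4 × 100 = 116.5272
Paasche component (current-period weights):
ΣP(2010)Q(2010) = 2.17×313 + 2.76×342 + 3.42×82 + 23.26×42 = 679.21 + 943.92 + 280.44 + 976.92 = 2880.49
ΣP(2006)Q(2010) = 1.87×313 + 2.12×342 + 3.32×82 + 20.97×42 = 585.31 + 725.04 + 272.24 + 880.74 = 2463.33
P = 2880.49 / 2463.33 × 100 = 116.9348
Fisher = √(L × P) = √(116.5272 × 116.9348) = 116.7308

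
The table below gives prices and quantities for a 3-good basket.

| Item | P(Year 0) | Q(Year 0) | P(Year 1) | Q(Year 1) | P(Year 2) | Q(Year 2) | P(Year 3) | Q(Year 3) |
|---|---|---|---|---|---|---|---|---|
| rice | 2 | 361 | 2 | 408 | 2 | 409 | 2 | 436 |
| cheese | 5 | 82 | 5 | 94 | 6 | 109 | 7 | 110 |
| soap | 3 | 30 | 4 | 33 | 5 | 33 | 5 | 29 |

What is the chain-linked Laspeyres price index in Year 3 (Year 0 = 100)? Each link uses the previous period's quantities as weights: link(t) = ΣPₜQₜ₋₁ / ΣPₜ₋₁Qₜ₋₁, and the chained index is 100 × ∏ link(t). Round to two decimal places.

Link Year 0→Year 1:
ΣP(Year 1)Q(Year 0) = 2×361 + 5×82 + 4×30 = 722 + 410 + 120 = 1252
ΣP(Year 0)Q(Year 0) = 2×361 + 5×82 + 3×30 = 722 + 410 + 90 = 1222
link = 1252/1222 = 1.024550
Link Year 1→Year 2:
ΣP(Year 2)Q(Year 1) = 2×408 + 6×94 + 5×33 = 816 + 564 + 165 = 1545
ΣP(Year 1)Q(Year 1) = 2×408 + 5×94 + 4×33 = 816 + 470 + 132 = 1418
link = 1545/1418 = 1.089563
Link Year 2→Year 3:
ΣP(Year 3)Q(Year 2) = 2×409 + 7×109 + 5×33 = 818 + 763 + 165 = 1746
ΣP(Year 2)Q(Year 2) = 2×409 + 6×109 + 5×33 = 818 + 654 + 165 = 1637
link = 1746/1637 = 1.066585
Chained index = 100 × 1.024550 × 1.089563 × 1.066585 = 119.0641

119.06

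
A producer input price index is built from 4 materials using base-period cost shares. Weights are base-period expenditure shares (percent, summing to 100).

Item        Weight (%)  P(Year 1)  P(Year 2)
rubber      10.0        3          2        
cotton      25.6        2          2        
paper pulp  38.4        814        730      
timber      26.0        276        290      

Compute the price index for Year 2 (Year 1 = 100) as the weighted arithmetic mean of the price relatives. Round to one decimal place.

rubber: 10.0 × (2/3) = 10.0 × 0.666667 = 6.6667
cotton: 25.6 × (2/2) = 25.6 × 1.000000 = 25.6000
paper pulp: 38.4 × (730/814) = 38.4 × 0.896806 = 34.4373
timber: 26.0 × (290/276) = 26.0 × 1.050725 = 27.3188
Index = Σ wᵢ·(p₁ᵢ/p₀ᵢ) = 6.6667 + 25.6000 + 34.4373 + 27.3188 = 94.0229

94.0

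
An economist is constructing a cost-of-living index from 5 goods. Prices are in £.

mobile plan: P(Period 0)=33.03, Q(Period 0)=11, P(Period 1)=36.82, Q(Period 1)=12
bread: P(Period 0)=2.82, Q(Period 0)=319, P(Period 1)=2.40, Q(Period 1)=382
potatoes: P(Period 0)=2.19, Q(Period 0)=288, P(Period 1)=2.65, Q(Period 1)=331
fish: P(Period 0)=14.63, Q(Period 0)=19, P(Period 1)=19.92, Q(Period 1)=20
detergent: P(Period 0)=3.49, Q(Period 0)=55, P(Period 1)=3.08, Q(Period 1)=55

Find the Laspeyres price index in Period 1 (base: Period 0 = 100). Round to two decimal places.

105.00

Laspeyres price index uses base-period quantities as weights.
ΣP(Period 1)·Q(Period 0) = 36.82×11 + 2.40×319 + 2.65×288 + 19.92×19 + 3.08×55 = 405.02 + 765.6 + 763.2 + 378.48 + 169.4 = 2481.7
ΣP(Period 0)·Q(Period 0) = 33.03×11 + 2.82×319 + 2.19×288 + 14.63×19 + 3.49×55 = 363.33 + 899.58 + 630.72 + 277.97 + 191.95 = 2363.55
Index = 2481.7 / 2363.55 × 100 = 104.9988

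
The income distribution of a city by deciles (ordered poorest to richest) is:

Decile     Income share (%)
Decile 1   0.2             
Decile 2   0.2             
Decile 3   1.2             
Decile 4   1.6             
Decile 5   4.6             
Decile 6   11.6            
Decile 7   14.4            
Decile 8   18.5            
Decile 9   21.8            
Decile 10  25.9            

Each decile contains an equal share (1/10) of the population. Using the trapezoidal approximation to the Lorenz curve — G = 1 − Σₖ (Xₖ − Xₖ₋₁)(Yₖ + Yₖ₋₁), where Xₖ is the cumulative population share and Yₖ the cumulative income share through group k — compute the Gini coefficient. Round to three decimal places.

Cumulative income shares Yₖ: 0.0020, 0.0040, 0.0160, 0.0320, 0.0780, 0.1940, 0.3380, 0.5230, 0.7410, 1.0000
Σ (Xₖ−Xₖ₋₁)(Yₖ+Yₖ₋₁) = (1/10)(0.0020+0.0000) + (1/10)(0.0040+0.0020) + (1/10)(0.0160+0.0040) + (1/10)(0.0320+0.0160) + (1/10)(0.0780+0.0320) + (1/10)(0.1940+0.0780) + (1/10)(0.3380+0.1940) + (1/10)(0.5230+0.3380) + (1/10)(0.7410+0.5230) + (1/10)(1.0000+0.7410)
  = 0.0002 + 0.0006 + 0.0020 + 0.0048 + 0.0110 + 0.0272 + 0.0532 + 0.0861 + 0.1264 + 0.1741 = 0.4856
G = 1 − 0.4856 = 0.5144

0.514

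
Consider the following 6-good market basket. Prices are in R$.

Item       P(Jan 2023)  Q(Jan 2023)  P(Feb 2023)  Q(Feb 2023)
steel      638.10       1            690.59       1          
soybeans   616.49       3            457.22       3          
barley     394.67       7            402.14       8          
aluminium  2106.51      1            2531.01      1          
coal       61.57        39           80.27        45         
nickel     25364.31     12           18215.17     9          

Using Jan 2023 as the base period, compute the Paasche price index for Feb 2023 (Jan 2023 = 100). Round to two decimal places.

Paasche price index uses current-period quantities as weights.
ΣP(Feb 2023)·Q(Feb 2023) = 690.59×1 + 457.22×3 + 402.14×8 + 2531.01×1 + 80.27×45 + 18215.17×9 = 690.59 + 1371.66 + 3217.12 + 2531.01 + 3612.15 + 163936.53 = 175359.06
ΣP(Jan 2023)·Q(Feb 2023) = 638.10×1 + 616.49×3 + 394.67×8 + 2106.51×1 + 61.57×45 + 25364.31×9 = 638.1 + 1849.47 + 3157.36 + 2106.51 + 2770.65 + 228278.79 = 238800.88
Index = 175359.06 / 238800.88 × 100 = 73.4332

73.43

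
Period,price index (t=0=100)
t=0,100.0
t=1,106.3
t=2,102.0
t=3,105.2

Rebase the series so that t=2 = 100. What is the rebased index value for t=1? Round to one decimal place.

104.2

Rebased(t=1) = 106.3 / 102.0 × 100 = 104.2157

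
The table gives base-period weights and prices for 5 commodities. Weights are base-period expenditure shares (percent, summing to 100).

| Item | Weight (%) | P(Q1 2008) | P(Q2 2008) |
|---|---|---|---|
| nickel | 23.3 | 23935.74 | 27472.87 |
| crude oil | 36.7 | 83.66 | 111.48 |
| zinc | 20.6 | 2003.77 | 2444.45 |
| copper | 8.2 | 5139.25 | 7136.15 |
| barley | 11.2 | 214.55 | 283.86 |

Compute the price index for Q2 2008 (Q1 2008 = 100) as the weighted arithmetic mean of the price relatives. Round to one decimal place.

nickel: 23.3 × (27472.87/23935.74) = 23.3 × 1.147776 = 26.7432
crude oil: 36.7 × (111.48/83.66) = 36.7 × 1.332536 = 48.9041
zinc: 20.6 × (2444.45/2003.77) = 20.6 × 1.219925 = 25.1305
copper: 8.2 × (7136.15/5139.25) = 8.2 × 1.388559 = 11.3862
barley: 11.2 × (283.86/214.55) = 11.2 × 1.323048 = 14.8181
Index = Σ wᵢ·(p₁ᵢ/p₀ᵢ) = 26.7432 + 48.9041 + 25.1305 + 11.3862 + 14.8181 = 126.9821

127.0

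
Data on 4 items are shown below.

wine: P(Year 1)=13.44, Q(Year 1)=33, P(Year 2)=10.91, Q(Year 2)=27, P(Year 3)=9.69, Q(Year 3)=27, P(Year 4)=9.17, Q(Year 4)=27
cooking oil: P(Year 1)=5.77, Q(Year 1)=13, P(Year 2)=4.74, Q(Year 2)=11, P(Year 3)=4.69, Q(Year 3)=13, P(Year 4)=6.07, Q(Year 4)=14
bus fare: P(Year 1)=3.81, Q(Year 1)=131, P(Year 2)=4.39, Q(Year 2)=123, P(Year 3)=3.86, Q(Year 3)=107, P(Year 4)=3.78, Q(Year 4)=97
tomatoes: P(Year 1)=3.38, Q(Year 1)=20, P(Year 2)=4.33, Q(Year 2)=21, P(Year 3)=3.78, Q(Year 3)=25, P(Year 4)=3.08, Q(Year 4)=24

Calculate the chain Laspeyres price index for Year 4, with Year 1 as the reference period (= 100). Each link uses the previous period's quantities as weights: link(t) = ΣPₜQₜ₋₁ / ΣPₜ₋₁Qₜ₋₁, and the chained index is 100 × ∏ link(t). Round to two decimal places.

86.20

Link Year 1→Year 2:
ΣP(Year 2)Q(Year 1) = 10.91×33 + 4.74×13 + 4.39×131 + 4.33×20 = 360.03 + 61.62 + 575.09 + 86.6 = 1083.34
ΣP(Year 1)Q(Year 1) = 13.44×33 + 5.77×13 + 3.81×131 + 3.38×20 = 443.52 + 75.01 + 499.11 + 67.6 = 1085.24
link = 1083.34/1085.24 = 0.998249
Link Year 2→Year 3:
ΣP(Year 3)Q(Year 2) = 9.69×27 + 4.69×11 + 3.86×123 + 3.78×21 = 261.63 + 51.59 + 474.78 + 79.38 = 867.38
ΣP(Year 2)Q(Year 2) = 10.91×27 + 4.74×11 + 4.39×123 + 4.33×21 = 294.57 + 52.14 + 539.97 + 90.93 = 977.61
link = 867.38/977.61 = 0.887245
Link Year 3→Year 4:
ΣP(Year 4)Q(Year 3) = 9.17×27 + 6.07×13 + 3.78×107 + 3.08×25 = 247.59 + 78.91 + 404.46 + 77 = 807.96
ΣP(Year 3)Q(Year 3) = 9.69×27 + 4.69×13 + 3.86×107 + 3.78×25 = 261.63 + 60.97 + 413.02 + 94.5 = 830.12
link = 807.96/830.12 = 0.973305
Chained index = 100 × 0.998249 × 0.887245 × 0.973305 = 86.2049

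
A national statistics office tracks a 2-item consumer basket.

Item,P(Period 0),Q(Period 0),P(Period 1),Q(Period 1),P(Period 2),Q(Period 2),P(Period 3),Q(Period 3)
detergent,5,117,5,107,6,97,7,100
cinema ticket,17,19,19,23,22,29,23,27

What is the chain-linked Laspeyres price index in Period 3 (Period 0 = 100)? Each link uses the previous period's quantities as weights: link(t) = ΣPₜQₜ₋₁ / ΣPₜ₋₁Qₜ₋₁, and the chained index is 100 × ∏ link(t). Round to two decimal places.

Link Period 0→Period 1:
ΣP(Period 1)Q(Period 0) = 5×117 + 19×19 = 585 + 361 = 946
ΣP(Period 0)Q(Period 0) = 5×117 + 17×19 = 585 + 323 = 908
link = 946/908 = 1.041850
Link Period 1→Period 2:
ΣP(Period 2)Q(Period 1) = 6×107 + 22×23 = 642 + 506 = 1148
ΣP(Period 1)Q(Period 1) = 5×107 + 19×23 = 535 + 437 = 972
link = 1148/972 = 1.181070
Link Period 2→Period 3:
ΣP(Period 3)Q(Period 2) = 7×97 + 23×29 = 679 + 667 = 1346
ΣP(Period 2)Q(Period 2) = 6×97 + 22×29 = 582 + 638 = 1220
link = 1346/1220 = 1.103279
Chained index = 100 × 1.041850 × 1.181070 × 1.103279 = 135.7582

135.76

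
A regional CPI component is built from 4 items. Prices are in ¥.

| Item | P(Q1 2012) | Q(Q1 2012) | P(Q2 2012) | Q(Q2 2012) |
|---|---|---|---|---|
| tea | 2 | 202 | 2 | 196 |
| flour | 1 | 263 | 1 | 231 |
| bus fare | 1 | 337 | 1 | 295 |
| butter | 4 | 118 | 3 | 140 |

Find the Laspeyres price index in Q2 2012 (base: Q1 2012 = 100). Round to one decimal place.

Laspeyres price index uses base-period quantities as weights.
ΣP(Q2 2012)·Q(Q1 2012) = 2×202 + 1×263 + 1×337 + 3×118 = 404 + 263 + 337 + 354 = 1358
ΣP(Q1 2012)·Q(Q1 2012) = 2×202 + 1×263 + 1×337 + 4×118 = 404 + 263 + 337 + 472 = 1476
Index = 1358 / 1476 × 100 = 92.0054

92.0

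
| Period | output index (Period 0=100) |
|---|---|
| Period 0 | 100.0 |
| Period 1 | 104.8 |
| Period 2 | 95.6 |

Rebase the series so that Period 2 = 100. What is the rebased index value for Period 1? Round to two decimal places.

Rebased(Period 1) = 104.8 / 95.6 × 100 = 109.6234

109.62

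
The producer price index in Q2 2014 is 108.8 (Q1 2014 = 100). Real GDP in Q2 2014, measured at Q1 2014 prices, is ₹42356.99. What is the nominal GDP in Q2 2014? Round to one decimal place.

Nominal = Real × (Index/100) = 42356.99 × (108.8/100)
        = 42356.99 × 1.088 = 46084.4051

46084.4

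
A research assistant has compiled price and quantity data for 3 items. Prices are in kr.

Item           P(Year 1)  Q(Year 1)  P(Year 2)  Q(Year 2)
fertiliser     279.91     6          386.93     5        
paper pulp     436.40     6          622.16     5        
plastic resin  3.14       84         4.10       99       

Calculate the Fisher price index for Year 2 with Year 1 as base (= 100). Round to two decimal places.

Laspeyres component (base-period weights):
ΣP(Year 2)Q(Year 1) = 386.93×6 + 622.16×6 + 4.10×84 = 2321.58 + 3732.96 + 344.4 = 6398.94
ΣP(Year 1)Q(Year 1) = 279.91×6 + 436.40×6 + 3.14×84 = 1679.46 + 2618.4 + 263.76 = 4561.62
L = 6398.94 / 4561.62 × 100 = 140.2778
Paasche component (current-period weights):
ΣP(Year 2)Q(Year 2) = 386.93×5 + 622.16×5 + 4.10×99 = 1934.65 + 3110.8 + 405.9 = 5451.35
ΣP(Year 1)Q(Year 2) = 279.91×5 + 436.40×5 + 3.14×99 = 1399.55 + 2182 + 310.86 = 3892.41
P = 5451.35 / 3892.41 × 100 = 140.0508
Fisher = √(L × P) = √(140.2778 × 140.0508) = 140.1642

140.16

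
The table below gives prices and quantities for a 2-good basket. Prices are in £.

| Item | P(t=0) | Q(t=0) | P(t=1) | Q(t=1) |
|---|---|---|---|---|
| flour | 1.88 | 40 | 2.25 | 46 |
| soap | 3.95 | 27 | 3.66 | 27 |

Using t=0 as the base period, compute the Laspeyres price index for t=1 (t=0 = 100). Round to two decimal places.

103.83

Laspeyres price index uses base-period quantities as weights.
ΣP(t=1)·Q(t=0) = 2.25×40 + 3.66×27 = 90 + 98.82 = 188.82
ΣP(t=0)·Q(t=0) = 1.88×40 + 3.95×27 = 75.2 + 106.65 = 181.85
Index = 188.82 / 181.85 × 100 = 103.8328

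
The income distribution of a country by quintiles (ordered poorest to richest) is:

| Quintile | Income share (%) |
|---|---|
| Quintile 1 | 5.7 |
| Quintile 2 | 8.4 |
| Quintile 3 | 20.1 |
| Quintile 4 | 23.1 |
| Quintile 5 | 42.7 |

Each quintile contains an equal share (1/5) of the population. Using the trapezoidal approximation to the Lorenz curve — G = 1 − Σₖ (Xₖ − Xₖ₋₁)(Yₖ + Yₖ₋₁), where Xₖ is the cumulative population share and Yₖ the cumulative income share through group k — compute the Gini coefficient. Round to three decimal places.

0.355

Cumulative income shares Yₖ: 0.0570, 0.1410, 0.3420, 0.5730, 1.0000
Σ (Xₖ−Xₖ₋₁)(Yₖ+Yₖ₋₁) = (1/5)(0.0570+0.0000) + (1/5)(0.1410+0.0570) + (1/5)(0.3420+0.1410) + (1/5)(0.5730+0.3420) + (1/5)(1.0000+0.5730)
  = 0.0114 + 0.0396 + 0.0966 + 0.1830 + 0.3146 = 0.6452
G = 1 − 0.6452 = 0.3548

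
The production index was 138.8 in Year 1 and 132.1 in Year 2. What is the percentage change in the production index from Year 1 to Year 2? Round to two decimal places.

-4.83%

Change = (132.1 − 138.8) / 138.8 × 100
       = -6.7 / 138.8 × 100 = -4.8271%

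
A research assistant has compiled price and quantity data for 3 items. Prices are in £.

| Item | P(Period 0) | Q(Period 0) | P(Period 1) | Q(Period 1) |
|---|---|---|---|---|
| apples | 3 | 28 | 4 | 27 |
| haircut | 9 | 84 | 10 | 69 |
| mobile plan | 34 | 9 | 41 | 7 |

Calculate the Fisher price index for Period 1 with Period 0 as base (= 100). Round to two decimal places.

115.35

Laspeyres component (base-period weights):
ΣP(Period 1)Q(Period 0) = 4×28 + 10×84 + 41×9 = 112 + 840 + 369 = 1321
ΣP(Period 0)Q(Period 0) = 3×28 + 9×84 + 34×9 = 84 + 756 + 306 = 1146
L = 1321 / 1146 × 100 = 115.2705
Paasche component (current-period weights):
ΣP(Period 1)Q(Period 1) = 4×27 + 10×69 + 41×7 = 108 + 690 + 287 = 1085
ΣP(Period 0)Q(Period 1) = 3×27 + 9×69 + 34×7 = 81 + 621 + 238 = 940
P = 1085 / 940 × 100 = 115.4255
Fisher = √(L × P) = √(115.2705 × 115.4255) = 115.3480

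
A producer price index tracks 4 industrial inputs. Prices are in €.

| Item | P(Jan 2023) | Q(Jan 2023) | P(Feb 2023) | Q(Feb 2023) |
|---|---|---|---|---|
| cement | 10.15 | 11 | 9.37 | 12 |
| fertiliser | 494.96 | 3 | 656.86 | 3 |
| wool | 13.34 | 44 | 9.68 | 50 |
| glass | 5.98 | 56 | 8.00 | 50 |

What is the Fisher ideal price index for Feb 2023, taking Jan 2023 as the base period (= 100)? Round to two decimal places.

Laspeyres component (base-period weights):
ΣP(Feb 2023)Q(Jan 2023) = 9.37×11 + 656.86×3 + 9.68×44 + 8.00×56 = 103.07 + 1970.58 + 425.92 + 448 = 2947.57
ΣP(Jan 2023)Q(Jan 2023) = 10.15×11 + 494.96×3 + 13.34×44 + 5.98×56 = 111.65 + 1484.88 + 586.96 + 334.88 = 2518.37
L = 2947.57 / 2518.37 × 100 = 117.0428
Paasche component (current-period weights):
ΣP(Feb 2023)Q(Feb 2023) = 9.37×12 + 656.86×3 + 9.68×50 + 8.00×50 = 112.44 + 1970.58 + 484 + 400 = 2967.02
ΣP(Jan 2023)Q(Feb 2023) = 10.15×12 + 494.96×3 + 13.34×50 + 5.98×50 = 121.8 + 1484.88 + 667 + 299 = 2572.68
P = 2967.02 / 2572.68 × 100 = 115.3280
Fisher = √(L × P) = √(117.0428 × 115.3280) = 116.1822

116.18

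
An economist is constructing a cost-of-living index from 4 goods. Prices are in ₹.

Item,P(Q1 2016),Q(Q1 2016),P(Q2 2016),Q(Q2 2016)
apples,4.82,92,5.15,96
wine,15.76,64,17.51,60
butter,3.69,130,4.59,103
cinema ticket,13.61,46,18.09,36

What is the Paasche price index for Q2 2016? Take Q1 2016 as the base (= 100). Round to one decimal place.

117.1

Paasche price index uses current-period quantities as weights.
ΣP(Q2 2016)·Q(Q2 2016) = 5.15×96 + 17.51×60 + 4.59×103 + 18.09×36 = 494.4 + 1050.6 + 472.77 + 651.24 = 2669.01
ΣP(Q1 2016)·Q(Q2 2016) = 4.82×96 + 15.76×60 + 3.69×103 + 13.61×36 = 462.72 + 945.6 + 380.07 + 489.96 = 2278.35
Index = 2669.01 / 2278.35 × 100 = 117.1466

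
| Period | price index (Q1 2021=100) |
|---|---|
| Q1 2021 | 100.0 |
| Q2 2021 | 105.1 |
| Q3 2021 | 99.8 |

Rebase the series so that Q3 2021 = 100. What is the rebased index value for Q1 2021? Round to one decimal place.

Rebased(Q1 2021) = 100.0 / 99.8 × 100 = 100.2004

100.2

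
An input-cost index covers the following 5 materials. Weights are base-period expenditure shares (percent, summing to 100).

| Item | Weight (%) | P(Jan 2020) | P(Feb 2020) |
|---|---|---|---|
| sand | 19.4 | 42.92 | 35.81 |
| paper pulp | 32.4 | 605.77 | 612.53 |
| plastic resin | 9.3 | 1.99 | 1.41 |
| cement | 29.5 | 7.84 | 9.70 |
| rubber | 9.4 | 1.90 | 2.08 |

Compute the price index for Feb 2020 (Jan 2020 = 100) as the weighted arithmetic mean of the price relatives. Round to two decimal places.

sand: 19.4 × (35.81/42.92) = 19.4 × 0.834343 = 16.1863
paper pulp: 32.4 × (612.53/605.77) = 32.4 × 1.011159 = 32.7616
plastic resin: 9.3 × (1.41/1.99) = 9.3 × 0.708543 = 6.5894
cement: 29.5 × (9.70/7.84) = 29.5 × 1.237245 = 36.4987
rubber: 9.4 × (2.08/1.90) = 9.4 × 1.094737 = 10.2905
Index = Σ wᵢ·(p₁ᵢ/p₀ᵢ) = 16.1863 + 32.7616 + 6.5894 + 36.4987 + 10.2905 = 102.3265

102.33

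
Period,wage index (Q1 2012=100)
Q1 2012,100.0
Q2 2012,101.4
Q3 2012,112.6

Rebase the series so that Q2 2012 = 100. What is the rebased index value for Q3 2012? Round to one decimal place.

Rebased(Q3 2012) = 112.6 / 101.4 × 100 = 111.0454

111.0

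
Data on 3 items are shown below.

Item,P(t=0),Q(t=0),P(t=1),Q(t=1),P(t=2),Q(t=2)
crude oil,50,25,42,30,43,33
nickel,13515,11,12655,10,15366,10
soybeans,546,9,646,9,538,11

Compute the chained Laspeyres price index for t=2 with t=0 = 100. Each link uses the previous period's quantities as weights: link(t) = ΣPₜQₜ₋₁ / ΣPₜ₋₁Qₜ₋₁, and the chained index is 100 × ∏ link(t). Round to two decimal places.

Link t=0→t=1:
ΣP(t=1)Q(t=0) = 42×25 + 12655×11 + 646×9 = 1050 + 139205 + 5814 = 146069
ΣP(t=0)Q(t=0) = 50×25 + 13515×11 + 546×9 = 1250 + 148665 + 4914 = 154829
link = 146069/154829 = 0.943421
Link t=1→t=2:
ΣP(t=2)Q(t=1) = 43×30 + 15366×10 + 538×9 = 1290 + 153660 + 4842 = 159792
ΣP(t=1)Q(t=1) = 42×30 + 12655×10 + 646×9 = 1260 + 126550 + 5814 = 133624
link = 159792/133624 = 1.195833
Chained index = 100 × 0.943421 × 1.195833 = 112.8175

112.82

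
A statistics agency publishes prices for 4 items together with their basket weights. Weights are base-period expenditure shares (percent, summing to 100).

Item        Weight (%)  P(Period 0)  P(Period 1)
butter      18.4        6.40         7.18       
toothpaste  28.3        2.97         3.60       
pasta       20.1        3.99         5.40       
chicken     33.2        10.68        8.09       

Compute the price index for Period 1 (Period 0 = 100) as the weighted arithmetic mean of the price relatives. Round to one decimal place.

107.3

butter: 18.4 × (7.18/6.40) = 18.4 × 1.121875 = 20.6425
toothpaste: 28.3 × (3.60/2.97) = 28.3 × 1.212121 = 34.3030
pasta: 20.1 × (5.40/3.99) = 20.1 × 1.353383 = 27.2030
chicken: 33.2 × (8.09/10.68) = 33.2 × 0.757491 = 25.1487
Index = Σ wᵢ·(p₁ᵢ/p₀ᵢ) = 20.6425 + 34.3030 + 27.2030 + 25.1487 = 107.2972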